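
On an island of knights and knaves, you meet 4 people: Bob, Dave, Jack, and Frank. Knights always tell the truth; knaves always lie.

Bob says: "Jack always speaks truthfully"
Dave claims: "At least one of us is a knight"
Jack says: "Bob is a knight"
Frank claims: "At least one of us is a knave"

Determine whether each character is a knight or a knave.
Bob is a knave.
Dave is a knight.
Jack is a knave.
Frank is a knight.

Verification:
- Bob (knave) says "Jack always speaks truthfully" - this is FALSE (a lie) because Jack is a knave.
- Dave (knight) says "At least one of us is a knight" - this is TRUE because Dave and Frank are knights.
- Jack (knave) says "Bob is a knight" - this is FALSE (a lie) because Bob is a knave.
- Frank (knight) says "At least one of us is a knave" - this is TRUE because Bob and Jack are knaves.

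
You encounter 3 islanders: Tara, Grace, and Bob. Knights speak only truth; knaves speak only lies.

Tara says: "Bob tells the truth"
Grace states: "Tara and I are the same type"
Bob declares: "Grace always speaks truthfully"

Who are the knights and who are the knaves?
Tara is a knight.
Grace is a knight.
Bob is a knight.

Verification:
- Tara (knight) says "Bob tells the truth" - this is TRUE because Bob is a knight.
- Grace (knight) says "Tara and I are the same type" - this is TRUE because Grace is a knight and Tara is a knight.
- Bob (knight) says "Grace always speaks truthfully" - this is TRUE because Grace is a knight.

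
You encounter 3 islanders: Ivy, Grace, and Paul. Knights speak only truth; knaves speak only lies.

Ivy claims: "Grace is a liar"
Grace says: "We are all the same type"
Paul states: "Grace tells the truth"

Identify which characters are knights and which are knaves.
Ivy is a knight.
Grace is a knave.
Paul is a knave.

Verification:
- Ivy (knight) says "Grace is a liar" - this is TRUE because Grace is a knave.
- Grace (knave) says "We are all the same type" - this is FALSE (a lie) because Ivy is a knight and Grace and Paul are knaves.
- Paul (knave) says "Grace tells the truth" - this is FALSE (a lie) because Grace is a knave.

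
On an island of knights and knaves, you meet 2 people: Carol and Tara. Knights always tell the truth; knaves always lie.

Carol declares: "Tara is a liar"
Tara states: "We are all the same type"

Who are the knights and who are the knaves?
Carol is a knight.
Tara is a knave.

Verification:
- Carol (knight) says "Tara is a liar" - this is TRUE because Tara is a knave.
- Tara (knave) says "We are all the same type" - this is FALSE (a lie) because Carol is a knight and Tara is a knave.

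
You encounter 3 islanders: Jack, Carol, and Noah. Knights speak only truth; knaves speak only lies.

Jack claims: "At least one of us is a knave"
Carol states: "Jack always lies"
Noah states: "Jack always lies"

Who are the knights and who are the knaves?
Jack is a knight.
Carol is a knave.
Noah is a knave.

Verification:
- Jack (knight) says "At least one of us is a knave" - this is TRUE because Carol and Noah are knaves.
- Carol (knave) says "Jack always lies" - this is FALSE (a lie) because Jack is a knight.
- Noah (knave) says "Jack always lies" - this is FALSE (a lie) because Jack is a knight.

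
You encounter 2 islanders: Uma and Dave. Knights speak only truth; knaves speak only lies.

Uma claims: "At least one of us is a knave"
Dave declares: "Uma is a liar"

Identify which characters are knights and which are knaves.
Uma is a knight.
Dave is a knave.

Verification:
- Uma (knight) says "At least one of us is a knave" - this is TRUE because Dave is a knave.
- Dave (knave) says "Uma is a liar" - this is FALSE (a lie) because Uma is a knight.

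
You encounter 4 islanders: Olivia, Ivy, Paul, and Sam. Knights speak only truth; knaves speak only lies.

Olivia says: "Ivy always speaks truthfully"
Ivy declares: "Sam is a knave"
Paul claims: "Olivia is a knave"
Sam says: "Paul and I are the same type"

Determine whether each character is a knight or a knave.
Olivia is a knave.
Ivy is a knave.
Paul is a knight.
Sam is a knight.

Verification:
- Olivia (knave) says "Ivy always speaks truthfully" - this is FALSE (a lie) because Ivy is a knave.
- Ivy (knave) says "Sam is a knave" - this is FALSE (a lie) because Sam is a knight.
- Paul (knight) says "Olivia is a knave" - this is TRUE because Olivia is a knave.
- Sam (knight) says "Paul and I are the same type" - this is TRUE because Sam is a knight and Paul is a knight.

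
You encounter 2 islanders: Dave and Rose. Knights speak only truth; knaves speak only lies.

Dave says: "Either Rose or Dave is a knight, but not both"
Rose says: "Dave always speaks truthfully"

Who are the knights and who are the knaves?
Dave is a knave.
Rose is a knave.

Verification:
- Dave (knave) says "Either Rose or Dave is a knight, but not both" - this is FALSE (a lie) because Rose is a knave and Dave is a knave.
- Rose (knave) says "Dave always speaks truthfully" - this is FALSE (a lie) because Dave is a knave.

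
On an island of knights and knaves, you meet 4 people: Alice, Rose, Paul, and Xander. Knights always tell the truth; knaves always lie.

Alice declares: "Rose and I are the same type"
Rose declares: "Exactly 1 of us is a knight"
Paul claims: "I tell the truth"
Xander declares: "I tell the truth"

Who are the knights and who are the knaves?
Alice is a knave.
Rose is a knight.
Paul is a knave.
Xander is a knave.

Verification:
- Alice (knave) says "Rose and I are the same type" - this is FALSE (a lie) because Alice is a knave and Rose is a knight.
- Rose (knight) says "Exactly 1 of us is a knight" - this is TRUE because there are 1 knights.
- Paul (knave) says "I tell the truth" - this is FALSE (a lie) because Paul is a knave.
- Xander (knave) says "I tell the truth" - this is FALSE (a lie) because Xander is a knave.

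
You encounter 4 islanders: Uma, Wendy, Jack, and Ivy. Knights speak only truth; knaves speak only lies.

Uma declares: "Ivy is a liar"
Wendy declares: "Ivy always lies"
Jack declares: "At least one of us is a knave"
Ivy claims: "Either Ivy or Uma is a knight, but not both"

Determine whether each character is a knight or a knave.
Uma is a knave.
Wendy is a knave.
Jack is a knight.
Ivy is a knight.

Verification:
- Uma (knave) says "Ivy is a liar" - this is FALSE (a lie) because Ivy is a knight.
- Wendy (knave) says "Ivy always lies" - this is FALSE (a lie) because Ivy is a knight.
- Jack (knight) says "At least one of us is a knave" - this is TRUE because Uma and Wendy are knaves.
- Ivy (knight) says "Either Ivy or Uma is a knight, but not both" - this is TRUE because Ivy is a knight and Uma is a knave.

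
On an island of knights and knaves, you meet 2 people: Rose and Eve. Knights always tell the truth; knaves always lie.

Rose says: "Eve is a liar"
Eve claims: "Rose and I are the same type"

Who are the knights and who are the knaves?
Rose is a knight.
Eve is a knave.

Verification:
- Rose (knight) says "Eve is a liar" - this is TRUE because Eve is a knave.
- Eve (knave) says "Rose and I are the same type" - this is FALSE (a lie) because Eve is a knave and Rose is a knight.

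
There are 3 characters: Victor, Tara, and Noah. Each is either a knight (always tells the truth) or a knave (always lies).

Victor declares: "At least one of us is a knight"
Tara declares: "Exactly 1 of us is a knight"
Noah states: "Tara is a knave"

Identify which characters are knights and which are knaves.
Victor is a knight.
Tara is a knave.
Noah is a knight.

Verification:
- Victor (knight) says "At least one of us is a knight" - this is TRUE because Victor and Noah are knights.
- Tara (knave) says "Exactly 1 of us is a knight" - this is FALSE (a lie) because there are 2 knights.
- Noah (knight) says "Tara is a knave" - this is TRUE because Tara is a knave.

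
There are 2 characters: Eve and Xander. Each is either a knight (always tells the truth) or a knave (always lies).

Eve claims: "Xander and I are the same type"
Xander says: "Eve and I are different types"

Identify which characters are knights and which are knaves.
Eve is a knave.
Xander is a knight.

Verification:
- Eve (knave) says "Xander and I are the same type" - this is FALSE (a lie) because Eve is a knave and Xander is a knight.
- Xander (knight) says "Eve and I are different types" - this is TRUE because Xander is a knight and Eve is a knave.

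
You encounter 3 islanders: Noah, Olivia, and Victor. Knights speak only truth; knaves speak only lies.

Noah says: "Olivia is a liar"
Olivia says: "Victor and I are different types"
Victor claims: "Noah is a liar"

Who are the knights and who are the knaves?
Noah is a knight.
Olivia is a knave.
Victor is a knave.

Verification:
- Noah (knight) says "Olivia is a liar" - this is TRUE because Olivia is a knave.
- Olivia (knave) says "Victor and I are different types" - this is FALSE (a lie) because Olivia is a knave and Victor is a knave.
- Victor (knave) says "Noah is a liar" - this is FALSE (a lie) because Noah is a knight.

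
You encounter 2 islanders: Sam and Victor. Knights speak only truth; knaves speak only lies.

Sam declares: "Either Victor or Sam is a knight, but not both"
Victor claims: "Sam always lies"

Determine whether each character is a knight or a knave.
Sam is a knight.
Victor is a knave.

Verification:
- Sam (knight) says "Either Victor or Sam is a knight, but not both" - this is TRUE because Victor is a knave and Sam is a knight.
- Victor (knave) says "Sam always lies" - this is FALSE (a lie) because Sam is a knight.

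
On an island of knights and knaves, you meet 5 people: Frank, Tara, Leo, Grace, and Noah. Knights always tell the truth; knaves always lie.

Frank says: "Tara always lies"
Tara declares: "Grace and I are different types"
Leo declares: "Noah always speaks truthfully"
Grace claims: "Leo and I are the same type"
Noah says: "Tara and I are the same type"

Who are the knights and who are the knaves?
Frank is a knave.
Tara is a knight.
Leo is a knight.
Grace is a knave.
Noah is a knight.

Verification:
- Frank (knave) says "Tara always lies" - this is FALSE (a lie) because Tara is a knight.
- Tara (knight) says "Grace and I are different types" - this is TRUE because Tara is a knight and Grace is a knave.
- Leo (knight) says "Noah always speaks truthfully" - this is TRUE because Noah is a knight.
- Grace (knave) says "Leo and I are the same type" - this is FALSE (a lie) because Grace is a knave and Leo is a knight.
- Noah (knight) says "Tara and I are the same type" - this is TRUE because Noah is a knight and Tara is a knight.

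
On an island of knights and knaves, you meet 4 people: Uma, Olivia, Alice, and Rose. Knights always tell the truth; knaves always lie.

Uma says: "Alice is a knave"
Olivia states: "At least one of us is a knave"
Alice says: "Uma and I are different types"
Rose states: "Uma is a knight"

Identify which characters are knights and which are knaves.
Uma is a knave.
Olivia is a knight.
Alice is a knight.
Rose is a knave.

Verification:
- Uma (knave) says "Alice is a knave" - this is FALSE (a lie) because Alice is a knight.
- Olivia (knight) says "At least one of us is a knave" - this is TRUE because Uma and Rose are knaves.
- Alice (knight) says "Uma and I are different types" - this is TRUE because Alice is a knight and Uma is a knave.
- Rose (knave) says "Uma is a knight" - this is FALSE (a lie) because Uma is a knave.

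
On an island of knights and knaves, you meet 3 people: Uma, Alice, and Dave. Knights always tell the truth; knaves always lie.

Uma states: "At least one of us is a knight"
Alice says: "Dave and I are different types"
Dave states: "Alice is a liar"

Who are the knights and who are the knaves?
Uma is a knight.
Alice is a knight.
Dave is a knave.

Verification:
- Uma (knight) says "At least one of us is a knight" - this is TRUE because Uma and Alice are knights.
- Alice (knight) says "Dave and I are different types" - this is TRUE because Alice is a knight and Dave is a knave.
- Dave (knave) says "Alice is a liar" - this is FALSE (a lie) because Alice is a knight.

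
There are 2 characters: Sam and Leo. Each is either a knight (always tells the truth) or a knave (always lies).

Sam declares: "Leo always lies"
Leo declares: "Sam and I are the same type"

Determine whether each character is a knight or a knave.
Sam is a knight.
Leo is a knave.

Verification:
- Sam (knight) says "Leo always lies" - this is TRUE because Leo is a knave.
- Leo (knave) says "Sam and I are the same type" - this is FALSE (a lie) because Leo is a knave and Sam is a knight.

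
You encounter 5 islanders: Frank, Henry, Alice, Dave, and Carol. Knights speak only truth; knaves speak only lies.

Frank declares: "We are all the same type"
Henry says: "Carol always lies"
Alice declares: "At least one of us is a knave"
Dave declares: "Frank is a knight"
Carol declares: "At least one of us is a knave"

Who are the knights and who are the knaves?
Frank is a knave.
Henry is a knave.
Alice is a knight.
Dave is a knave.
Carol is a knight.

Verification:
- Frank (knave) says "We are all the same type" - this is FALSE (a lie) because Alice and Carol are knights and Frank, Henry, and Dave are knaves.
- Henry (knave) says "Carol always lies" - this is FALSE (a lie) because Carol is a knight.
- Alice (knight) says "At least one of us is a knave" - this is TRUE because Frank, Henry, and Dave are knaves.
- Dave (knave) says "Frank is a knight" - this is FALSE (a lie) because Frank is a knave.
- Carol (knight) says "At least one of us is a knave" - this is TRUE because Frank, Henry, and Dave are knaves.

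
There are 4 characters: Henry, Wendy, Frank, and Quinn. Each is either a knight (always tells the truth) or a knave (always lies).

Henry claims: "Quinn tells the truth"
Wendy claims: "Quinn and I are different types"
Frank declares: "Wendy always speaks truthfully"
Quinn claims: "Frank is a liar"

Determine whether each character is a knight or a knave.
Henry is a knave.
Wendy is a knight.
Frank is a knight.
Quinn is a knave.

Verification:
- Henry (knave) says "Quinn tells the truth" - this is FALSE (a lie) because Quinn is a knave.
- Wendy (knight) says "Quinn and I are different types" - this is TRUE because Wendy is a knight and Quinn is a knave.
- Frank (knight) says "Wendy always speaks truthfully" - this is TRUE because Wendy is a knight.
- Quinn (knave) says "Frank is a liar" - this is FALSE (a lie) because Frank is a knight.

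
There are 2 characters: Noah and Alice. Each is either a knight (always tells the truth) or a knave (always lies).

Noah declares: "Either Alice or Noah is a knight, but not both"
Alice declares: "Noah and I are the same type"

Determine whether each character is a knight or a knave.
Noah is a knight.
Alice is a knave.

Verification:
- Noah (knight) says "Either Alice or Noah is a knight, but not both" - this is TRUE because Alice is a knave and Noah is a knight.
- Alice (knave) says "Noah and I are the same type" - this is FALSE (a lie) because Alice is a knave and Noah is a knight.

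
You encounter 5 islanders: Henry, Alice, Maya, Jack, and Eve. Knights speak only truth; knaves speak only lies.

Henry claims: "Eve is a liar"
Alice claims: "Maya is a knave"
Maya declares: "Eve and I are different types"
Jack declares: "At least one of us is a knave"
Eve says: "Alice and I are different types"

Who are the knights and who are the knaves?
Henry is a knight.
Alice is a knave.
Maya is a knight.
Jack is a knight.
Eve is a knave.

Verification:
- Henry (knight) says "Eve is a liar" - this is TRUE because Eve is a knave.
- Alice (knave) says "Maya is a knave" - this is FALSE (a lie) because Maya is a knight.
- Maya (knight) says "Eve and I are different types" - this is TRUE because Maya is a knight and Eve is a knave.
- Jack (knight) says "At least one of us is a knave" - this is TRUE because Alice and Eve are knaves.
- Eve (knave) says "Alice and I are different types" - this is FALSE (a lie) because Eve is a knave and Alice is a knave.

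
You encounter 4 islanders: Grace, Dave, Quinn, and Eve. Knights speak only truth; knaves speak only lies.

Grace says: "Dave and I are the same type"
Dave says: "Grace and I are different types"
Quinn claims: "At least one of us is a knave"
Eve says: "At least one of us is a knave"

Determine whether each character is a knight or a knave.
Grace is a knave.
Dave is a knight.
Quinn is a knight.
Eve is a knight.

Verification:
- Grace (knave) says "Dave and I are the same type" - this is FALSE (a lie) because Grace is a knave and Dave is a knight.
- Dave (knight) says "Grace and I are different types" - this is TRUE because Dave is a knight and Grace is a knave.
- Quinn (knight) says "At least one of us is a knave" - this is TRUE because Grace is a knave.
- Eve (knight) says "At least one of us is a knave" - this is TRUE because Grace is a knave.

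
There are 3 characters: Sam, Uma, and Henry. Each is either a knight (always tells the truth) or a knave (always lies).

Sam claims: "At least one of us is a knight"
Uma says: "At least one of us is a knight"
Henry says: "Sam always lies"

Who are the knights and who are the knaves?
Sam is a knight.
Uma is a knight.
Henry is a knave.

Verification:
- Sam (knight) says "At least one of us is a knight" - this is TRUE because Sam and Uma are knights.
- Uma (knight) says "At least one of us is a knight" - this is TRUE because Sam and Uma are knights.
- Henry (knave) says "Sam always lies" - this is FALSE (a lie) because Sam is a knight.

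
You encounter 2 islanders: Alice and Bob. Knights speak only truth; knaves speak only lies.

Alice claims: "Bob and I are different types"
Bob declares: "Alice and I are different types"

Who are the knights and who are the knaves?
Alice is a knave.
Bob is a knave.

Verification:
- Alice (knave) says "Bob and I are different types" - this is FALSE (a lie) because Alice is a knave and Bob is a knave.
- Bob (knave) says "Alice and I are different types" - this is FALSE (a lie) because Bob is a knave and Alice is a knave.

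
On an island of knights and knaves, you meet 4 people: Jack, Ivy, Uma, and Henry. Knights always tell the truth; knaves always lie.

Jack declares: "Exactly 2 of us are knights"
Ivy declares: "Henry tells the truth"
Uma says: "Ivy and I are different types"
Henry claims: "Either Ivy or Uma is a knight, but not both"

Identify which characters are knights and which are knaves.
Jack is a knave.
Ivy is a knave.
Uma is a knave.
Henry is a knave.

Verification:
- Jack (knave) says "Exactly 2 of us are knights" - this is FALSE (a lie) because there are 0 knights.
- Ivy (knave) says "Henry tells the truth" - this is FALSE (a lie) because Henry is a knave.
- Uma (knave) says "Ivy and I are different types" - this is FALSE (a lie) because Uma is a knave and Ivy is a knave.
- Henry (knave) says "Either Ivy or Uma is a knight, but not both" - this is FALSE (a lie) because Ivy is a knave and Uma is a knave.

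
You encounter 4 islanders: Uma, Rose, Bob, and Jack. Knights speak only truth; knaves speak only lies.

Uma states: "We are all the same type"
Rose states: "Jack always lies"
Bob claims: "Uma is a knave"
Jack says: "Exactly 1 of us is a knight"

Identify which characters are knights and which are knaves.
Uma is a knave.
Rose is a knight.
Bob is a knight.
Jack is a knave.

Verification:
- Uma (knave) says "We are all the same type" - this is FALSE (a lie) because Rose and Bob are knights and Uma and Jack are knaves.
- Rose (knight) says "Jack always lies" - this is TRUE because Jack is a knave.
- Bob (knight) says "Uma is a knave" - this is TRUE because Uma is a knave.
- Jack (knave) says "Exactly 1 of us is a knight" - this is FALSE (a lie) because there are 2 knights.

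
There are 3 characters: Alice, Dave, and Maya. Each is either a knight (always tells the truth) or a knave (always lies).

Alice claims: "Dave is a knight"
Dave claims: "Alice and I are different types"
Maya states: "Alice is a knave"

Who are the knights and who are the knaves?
Alice is a knave.
Dave is a knave.
Maya is a knight.

Verification:
- Alice (knave) says "Dave is a knight" - this is FALSE (a lie) because Dave is a knave.
- Dave (knave) says "Alice and I are different types" - this is FALSE (a lie) because Dave is a knave and Alice is a knave.
- Maya (knight) says "Alice is a knave" - this is TRUE because Alice is a knave.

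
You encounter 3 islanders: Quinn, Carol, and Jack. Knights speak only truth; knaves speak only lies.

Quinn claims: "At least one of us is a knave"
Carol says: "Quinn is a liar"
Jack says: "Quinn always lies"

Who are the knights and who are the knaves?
Quinn is a knight.
Carol is a knave.
Jack is a knave.

Verification:
- Quinn (knight) says "At least one of us is a knave" - this is TRUE because Carol and Jack are knaves.
- Carol (knave) says "Quinn is a liar" - this is FALSE (a lie) because Quinn is a knight.
- Jack (knave) says "Quinn always lies" - this is FALSE (a lie) because Quinn is a knight.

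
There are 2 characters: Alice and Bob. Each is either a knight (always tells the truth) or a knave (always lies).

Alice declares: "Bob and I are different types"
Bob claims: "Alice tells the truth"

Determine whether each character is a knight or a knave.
Alice is a knave.
Bob is a knave.

Verification:
- Alice (knave) says "Bob and I are different types" - this is FALSE (a lie) because Alice is a knave and Bob is a knave.
- Bob (knave) says "Alice tells the truth" - this is FALSE (a lie) because Alice is a knave.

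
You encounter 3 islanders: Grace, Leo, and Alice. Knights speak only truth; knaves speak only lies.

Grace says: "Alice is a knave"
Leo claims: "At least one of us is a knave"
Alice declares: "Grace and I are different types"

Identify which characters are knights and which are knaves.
Grace is a knave.
Leo is a knight.
Alice is a knight.

Verification:
- Grace (knave) says "Alice is a knave" - this is FALSE (a lie) because Alice is a knight.
- Leo (knight) says "At least one of us is a knave" - this is TRUE because Grace is a knave.
- Alice (knight) says "Grace and I are different types" - this is TRUE because Alice is a knight and Grace is a knave.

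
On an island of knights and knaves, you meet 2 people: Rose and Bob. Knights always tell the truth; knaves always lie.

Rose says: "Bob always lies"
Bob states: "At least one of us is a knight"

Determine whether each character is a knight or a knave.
Rose is a knave.
Bob is a knight.

Verification:
- Rose (knave) says "Bob always lies" - this is FALSE (a lie) because Bob is a knight.
- Bob (knight) says "At least one of us is a knight" - this is TRUE because Bob is a knight.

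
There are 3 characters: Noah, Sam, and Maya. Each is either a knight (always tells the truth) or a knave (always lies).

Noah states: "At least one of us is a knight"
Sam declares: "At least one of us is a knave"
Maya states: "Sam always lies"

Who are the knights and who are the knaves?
Noah is a knight.
Sam is a knight.
Maya is a knave.

Verification:
- Noah (knight) says "At least one of us is a knight" - this is TRUE because Noah and Sam are knights.
- Sam (knight) says "At least one of us is a knave" - this is TRUE because Maya is a knave.
- Maya (knave) says "Sam always lies" - this is FALSE (a lie) because Sam is a knight.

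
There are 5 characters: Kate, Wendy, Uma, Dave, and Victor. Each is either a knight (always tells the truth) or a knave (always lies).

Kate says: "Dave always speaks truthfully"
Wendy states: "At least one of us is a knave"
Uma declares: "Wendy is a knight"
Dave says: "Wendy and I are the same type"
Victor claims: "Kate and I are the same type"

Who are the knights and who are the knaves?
Kate is a knight.
Wendy is a knight.
Uma is a knight.
Dave is a knight.
Victor is a knave.

Verification:
- Kate (knight) says "Dave always speaks truthfully" - this is TRUE because Dave is a knight.
- Wendy (knight) says "At least one of us is a knave" - this is TRUE because Victor is a knave.
- Uma (knight) says "Wendy is a knight" - this is TRUE because Wendy is a knight.
- Dave (knight) says "Wendy and I are the same type" - this is TRUE because Dave is a knight and Wendy is a knight.
- Victor (knave) says "Kate and I are the same type" - this is FALSE (a lie) because Victor is a knave and Kate is a knight.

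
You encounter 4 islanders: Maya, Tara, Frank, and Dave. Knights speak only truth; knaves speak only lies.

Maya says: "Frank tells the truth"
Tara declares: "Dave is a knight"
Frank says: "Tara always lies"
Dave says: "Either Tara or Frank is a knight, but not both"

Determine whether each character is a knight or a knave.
Maya is a knave.
Tara is a knight.
Frank is a knave.
Dave is a knight.

Verification:
- Maya (knave) says "Frank tells the truth" - this is FALSE (a lie) because Frank is a knave.
- Tara (knight) says "Dave is a knight" - this is TRUE because Dave is a knight.
- Frank (knave) says "Tara always lies" - this is FALSE (a lie) because Tara is a knight.
- Dave (knight) says "Either Tara or Frank is a knight, but not both" - this is TRUE because Tara is a knight and Frank is a knave.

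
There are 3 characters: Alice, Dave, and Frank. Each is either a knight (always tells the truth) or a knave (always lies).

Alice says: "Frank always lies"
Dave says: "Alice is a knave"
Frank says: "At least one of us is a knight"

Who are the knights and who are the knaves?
Alice is a knave.
Dave is a knight.
Frank is a knight.

Verification:
- Alice (knave) says "Frank always lies" - this is FALSE (a lie) because Frank is a knight.
- Dave (knight) says "Alice is a knave" - this is TRUE because Alice is a knave.
- Frank (knight) says "At least one of us is a knight" - this is TRUE because Dave and Frank are knights.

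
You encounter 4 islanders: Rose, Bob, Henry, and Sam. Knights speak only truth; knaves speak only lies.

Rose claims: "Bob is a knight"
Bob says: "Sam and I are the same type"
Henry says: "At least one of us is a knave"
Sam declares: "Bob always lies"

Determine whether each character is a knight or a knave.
Rose is a knave.
Bob is a knave.
Henry is a knight.
Sam is a knight.

Verification:
- Rose (knave) says "Bob is a knight" - this is FALSE (a lie) because Bob is a knave.
- Bob (knave) says "Sam and I are the same type" - this is FALSE (a lie) because Bob is a knave and Sam is a knight.
- Henry (knight) says "At least one of us is a knave" - this is TRUE because Rose and Bob are knaves.
- Sam (knight) says "Bob always lies" - this is TRUE because Bob is a knave.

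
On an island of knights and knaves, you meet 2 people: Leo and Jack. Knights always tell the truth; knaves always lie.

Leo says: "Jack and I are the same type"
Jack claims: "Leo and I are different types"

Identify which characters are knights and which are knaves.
Leo is a knave.
Jack is a knight.

Verification:
- Leo (knave) says "Jack and I are the same type" - this is FALSE (a lie) because Leo is a knave and Jack is a knight.
- Jack (knight) says "Leo and I are different types" - this is TRUE because Jack is a knight and Leo is a knave.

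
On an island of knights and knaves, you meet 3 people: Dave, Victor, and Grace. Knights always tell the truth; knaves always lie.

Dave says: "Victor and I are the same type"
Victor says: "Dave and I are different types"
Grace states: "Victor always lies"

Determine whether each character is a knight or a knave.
Dave is a knave.
Victor is a knight.
Grace is a knave.

Verification:
- Dave (knave) says "Victor and I are the same type" - this is FALSE (a lie) because Dave is a knave and Victor is a knight.
- Victor (knight) says "Dave and I are different types" - this is TRUE because Victor is a knight and Dave is a knave.
- Grace (knave) says "Victor always lies" - this is FALSE (a lie) because Victor is a knight.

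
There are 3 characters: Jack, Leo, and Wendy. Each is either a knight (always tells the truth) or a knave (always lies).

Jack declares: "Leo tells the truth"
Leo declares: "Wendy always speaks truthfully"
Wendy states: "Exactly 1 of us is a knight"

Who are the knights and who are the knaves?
Jack is a knave.
Leo is a knave.
Wendy is a knave.

Verification:
- Jack (knave) says "Leo tells the truth" - this is FALSE (a lie) because Leo is a knave.
- Leo (knave) says "Wendy always speaks truthfully" - this is FALSE (a lie) because Wendy is a knave.
- Wendy (knave) says "Exactly 1 of us is a knight" - this is FALSE (a lie) because there are 0 knights.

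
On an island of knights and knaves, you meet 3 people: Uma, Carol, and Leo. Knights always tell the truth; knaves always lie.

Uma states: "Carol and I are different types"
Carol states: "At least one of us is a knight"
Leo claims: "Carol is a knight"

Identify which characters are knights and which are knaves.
Uma is a knave.
Carol is a knave.
Leo is a knave.

Verification:
- Uma (knave) says "Carol and I are different types" - this is FALSE (a lie) because Uma is a knave and Carol is a knave.
- Carol (knave) says "At least one of us is a knight" - this is FALSE (a lie) because no one is a knight.
- Leo (knave) says "Carol is a knight" - this is FALSE (a lie) because Carol is a knave.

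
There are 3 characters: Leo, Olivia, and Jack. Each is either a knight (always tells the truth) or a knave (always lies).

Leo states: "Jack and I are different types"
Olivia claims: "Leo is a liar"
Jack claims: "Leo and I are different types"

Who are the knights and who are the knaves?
Leo is a knave.
Olivia is a knight.
Jack is a knave.

Verification:
- Leo (knave) says "Jack and I are different types" - this is FALSE (a lie) because Leo is a knave and Jack is a knave.
- Olivia (knight) says "Leo is a liar" - this is TRUE because Leo is a knave.
- Jack (knave) says "Leo and I are different types" - this is FALSE (a lie) because Jack is a knave and Leo is a knave.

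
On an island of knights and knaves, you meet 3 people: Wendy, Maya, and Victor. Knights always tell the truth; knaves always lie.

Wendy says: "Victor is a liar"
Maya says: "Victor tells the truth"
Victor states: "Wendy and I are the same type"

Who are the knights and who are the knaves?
Wendy is a knight.
Maya is a knave.
Victor is a knave.

Verification:
- Wendy (knight) says "Victor is a liar" - this is TRUE because Victor is a knave.
- Maya (knave) says "Victor tells the truth" - this is FALSE (a lie) because Victor is a knave.
- Victor (knave) says "Wendy and I are the same type" - this is FALSE (a lie) because Victor is a knave and Wendy is a knight.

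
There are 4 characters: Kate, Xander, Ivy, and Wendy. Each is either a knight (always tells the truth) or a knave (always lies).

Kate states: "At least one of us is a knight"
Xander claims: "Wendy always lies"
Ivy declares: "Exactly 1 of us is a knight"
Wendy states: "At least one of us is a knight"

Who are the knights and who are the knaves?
Kate is a knight.
Xander is a knave.
Ivy is a knave.
Wendy is a knight.

Verification:
- Kate (knight) says "At least one of us is a knight" - this is TRUE because Kate and Wendy are knights.
- Xander (knave) says "Wendy always lies" - this is FALSE (a lie) because Wendy is a knight.
- Ivy (knave) says "Exactly 1 of us is a knight" - this is FALSE (a lie) because there are 2 knights.
- Wendy (knight) says "At least one of us is a knight" - this is TRUE because Kate and Wendy are knights.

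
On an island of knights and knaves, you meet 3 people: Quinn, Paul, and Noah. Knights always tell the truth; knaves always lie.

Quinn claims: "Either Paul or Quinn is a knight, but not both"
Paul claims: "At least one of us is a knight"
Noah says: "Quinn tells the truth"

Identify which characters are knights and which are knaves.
Quinn is a knave.
Paul is a knave.
Noah is a knave.

Verification:
- Quinn (knave) says "Either Paul or Quinn is a knight, but not both" - this is FALSE (a lie) because Paul is a knave and Quinn is a knave.
- Paul (knave) says "At least one of us is a knight" - this is FALSE (a lie) because no one is a knight.
- Noah (knave) says "Quinn tells the truth" - this is FALSE (a lie) because Quinn is a knave.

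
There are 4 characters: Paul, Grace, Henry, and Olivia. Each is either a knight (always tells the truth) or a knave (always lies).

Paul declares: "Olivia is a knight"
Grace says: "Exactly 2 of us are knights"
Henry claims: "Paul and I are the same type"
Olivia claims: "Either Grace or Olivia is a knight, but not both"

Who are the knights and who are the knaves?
Paul is a knight.
Grace is a knave.
Henry is a knight.
Olivia is a knight.

Verification:
- Paul (knight) says "Olivia is a knight" - this is TRUE because Olivia is a knight.
- Grace (knave) says "Exactly 2 of us are knights" - this is FALSE (a lie) because there are 3 knights.
- Henry (knight) says "Paul and I are the same type" - this is TRUE because Henry is a knight and Paul is a knight.
- Olivia (knight) says "Either Grace or Olivia is a knight, but not both" - this is TRUE because Grace is a knave and Olivia is a knight.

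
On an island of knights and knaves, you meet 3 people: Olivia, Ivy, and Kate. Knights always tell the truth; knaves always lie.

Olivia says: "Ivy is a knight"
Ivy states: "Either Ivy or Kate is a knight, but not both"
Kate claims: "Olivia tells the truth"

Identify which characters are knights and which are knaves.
Olivia is a knave.
Ivy is a knave.
Kate is a knave.

Verification:
- Olivia (knave) says "Ivy is a knight" - this is FALSE (a lie) because Ivy is a knave.
- Ivy (knave) says "Either Ivy or Kate is a knight, but not both" - this is FALSE (a lie) because Ivy is a knave and Kate is a knave.
- Kate (knave) says "Olivia tells the truth" - this is FALSE (a lie) because Olivia is a knave.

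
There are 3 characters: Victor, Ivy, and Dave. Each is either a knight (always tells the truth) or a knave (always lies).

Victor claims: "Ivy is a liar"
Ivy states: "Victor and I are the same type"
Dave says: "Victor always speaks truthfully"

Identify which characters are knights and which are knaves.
Victor is a knight.
Ivy is a knave.
Dave is a knight.

Verification:
- Victor (knight) says "Ivy is a liar" - this is TRUE because Ivy is a knave.
- Ivy (knave) says "Victor and I are the same type" - this is FALSE (a lie) because Ivy is a knave and Victor is a knight.
- Dave (knight) says "Victor always speaks truthfully" - this is TRUE because Victor is a knight.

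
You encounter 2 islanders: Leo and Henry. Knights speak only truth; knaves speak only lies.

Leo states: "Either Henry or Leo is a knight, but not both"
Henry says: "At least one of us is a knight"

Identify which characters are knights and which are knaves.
Leo is a knave.
Henry is a knave.

Verification:
- Leo (knave) says "Either Henry or Leo is a knight, but not both" - this is FALSE (a lie) because Henry is a knave and Leo is a knave.
- Henry (knave) says "At least one of us is a knight" - this is FALSE (a lie) because no one is a knight.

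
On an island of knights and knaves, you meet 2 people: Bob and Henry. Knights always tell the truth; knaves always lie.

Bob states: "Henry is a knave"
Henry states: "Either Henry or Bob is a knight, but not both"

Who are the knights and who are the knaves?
Bob is a knave.
Henry is a knight.

Verification:
- Bob (knave) says "Henry is a knave" - this is FALSE (a lie) because Henry is a knight.
- Henry (knight) says "Either Henry or Bob is a knight, but not both" - this is TRUE because Henry is a knight and Bob is a knave.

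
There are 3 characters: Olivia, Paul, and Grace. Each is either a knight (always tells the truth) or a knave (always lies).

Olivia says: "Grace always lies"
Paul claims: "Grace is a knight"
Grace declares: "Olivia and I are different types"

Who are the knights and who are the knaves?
Olivia is a knave.
Paul is a knight.
Grace is a knight.

Verification:
- Olivia (knave) says "Grace always lies" - this is FALSE (a lie) because Grace is a knight.
- Paul (knight) says "Grace is a knight" - this is TRUE because Grace is a knight.
- Grace (knight) says "Olivia and I are different types" - this is TRUE because Grace is a knight and Olivia is a knave.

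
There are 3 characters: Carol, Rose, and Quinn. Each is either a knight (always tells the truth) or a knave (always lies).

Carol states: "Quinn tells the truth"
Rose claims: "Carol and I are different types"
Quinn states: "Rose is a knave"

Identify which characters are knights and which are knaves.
Carol is a knave.
Rose is a knight.
Quinn is a knave.

Verification:
- Carol (knave) says "Quinn tells the truth" - this is FALSE (a lie) because Quinn is a knave.
- Rose (knight) says "Carol and I are different types" - this is TRUE because Rose is a knight and Carol is a knave.
- Quinn (knave) says "Rose is a knave" - this is FALSE (a lie) because Rose is a knight.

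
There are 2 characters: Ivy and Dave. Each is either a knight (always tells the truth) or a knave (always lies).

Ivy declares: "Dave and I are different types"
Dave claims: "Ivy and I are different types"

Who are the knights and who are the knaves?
Ivy is a knave.
Dave is a knave.

Verification:
- Ivy (knave) says "Dave and I are different types" - this is FALSE (a lie) because Ivy is a knave and Dave is a knave.
- Dave (knave) says "Ivy and I are different types" - this is FALSE (a lie) because Dave is a knave and Ivy is a knave.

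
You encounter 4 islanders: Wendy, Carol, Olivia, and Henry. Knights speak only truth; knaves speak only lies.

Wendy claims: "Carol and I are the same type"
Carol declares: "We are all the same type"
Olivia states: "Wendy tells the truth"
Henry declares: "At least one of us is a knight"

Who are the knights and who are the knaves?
Wendy is a knight.
Carol is a knight.
Olivia is a knight.
Henry is a knight.

Verification:
- Wendy (knight) says "Carol and I are the same type" - this is TRUE because Wendy is a knight and Carol is a knight.
- Carol (knight) says "We are all the same type" - this is TRUE because Wendy, Carol, Olivia, and Henry are knights.
- Olivia (knight) says "Wendy tells the truth" - this is TRUE because Wendy is a knight.
- Henry (knight) says "At least one of us is a knight" - this is TRUE because Wendy, Carol, Olivia, and Henry are knights.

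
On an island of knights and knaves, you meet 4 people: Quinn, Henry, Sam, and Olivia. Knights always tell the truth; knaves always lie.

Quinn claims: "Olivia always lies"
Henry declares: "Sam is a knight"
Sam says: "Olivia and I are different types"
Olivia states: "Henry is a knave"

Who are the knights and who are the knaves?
Quinn is a knight.
Henry is a knight.
Sam is a knight.
Olivia is a knave.

Verification:
- Quinn (knight) says "Olivia always lies" - this is TRUE because Olivia is a knave.
- Henry (knight) says "Sam is a knight" - this is TRUE because Sam is a knight.
- Sam (knight) says "Olivia and I are different types" - this is TRUE because Sam is a knight and Olivia is a knave.
- Olivia (knave) says "Henry is a knave" - this is FALSE (a lie) because Henry is a knight.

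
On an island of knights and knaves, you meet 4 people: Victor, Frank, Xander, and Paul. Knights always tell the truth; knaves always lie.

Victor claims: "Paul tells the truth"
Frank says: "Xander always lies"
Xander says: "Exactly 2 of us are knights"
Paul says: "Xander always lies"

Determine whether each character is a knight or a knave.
Victor is a knight.
Frank is a knight.
Xander is a knave.
Paul is a knight.

Verification:
- Victor (knight) says "Paul tells the truth" - this is TRUE because Paul is a knight.
- Frank (knight) says "Xander always lies" - this is TRUE because Xander is a knave.
- Xander (knave) says "Exactly 2 of us are knights" - this is FALSE (a lie) because there are 3 knights.
- Paul (knight) says "Xander always lies" - this is TRUE because Xander is a knave.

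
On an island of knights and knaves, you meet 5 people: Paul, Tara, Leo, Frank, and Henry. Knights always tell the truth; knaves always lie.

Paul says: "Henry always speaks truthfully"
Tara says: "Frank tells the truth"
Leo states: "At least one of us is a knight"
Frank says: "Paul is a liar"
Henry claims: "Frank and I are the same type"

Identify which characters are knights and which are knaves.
Paul is a knave.
Tara is a knight.
Leo is a knight.
Frank is a knight.
Henry is a knave.

Verification:
- Paul (knave) says "Henry always speaks truthfully" - this is FALSE (a lie) because Henry is a knave.
- Tara (knight) says "Frank tells the truth" - this is TRUE because Frank is a knight.
- Leo (knight) says "At least one of us is a knight" - this is TRUE because Tara, Leo, and Frank are knights.
- Frank (knight) says "Paul is a liar" - this is TRUE because Paul is a knave.
- Henry (knave) says "Frank and I are the same type" - this is FALSE (a lie) because Henry is a knave and Frank is a knight.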